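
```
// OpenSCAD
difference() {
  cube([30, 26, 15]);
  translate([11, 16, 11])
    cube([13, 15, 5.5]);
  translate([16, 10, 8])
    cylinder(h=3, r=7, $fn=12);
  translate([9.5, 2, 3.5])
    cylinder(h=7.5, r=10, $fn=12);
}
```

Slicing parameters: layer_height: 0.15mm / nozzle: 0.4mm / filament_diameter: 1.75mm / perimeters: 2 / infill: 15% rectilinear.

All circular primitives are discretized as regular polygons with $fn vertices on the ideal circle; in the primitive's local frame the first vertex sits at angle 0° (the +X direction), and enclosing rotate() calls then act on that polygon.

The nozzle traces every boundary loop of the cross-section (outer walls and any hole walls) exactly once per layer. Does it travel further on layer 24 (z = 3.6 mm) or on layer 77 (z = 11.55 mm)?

Layer 24 (z = 3.6): the cube is present — its section is the full 30×26 rectangle (perimeter 112.00 mm); the cube at (11, 16) is absent (z outside [11, 16.5]); the cylinder at (16, 10) is absent (z outside [8, 11]); the r=10 cylinder at (9.5, 2) contributes a regular 12-gon of circumradius 10 (perimeter = 2·12·10.000·sin(180°/12) = 62.12 mm); Subtracting the remaining from the first: starting from the 30×26 cube, the r=10 cylinder at (9.5, 2) partially overlaps it — only the 188.00 mm² overlap (of its 300.00 mm²) is removed, clipping the outline — boundary = 120.68 mm. So its perimeter = 120.68 mm. Layer 77 (z = 11.55): the cube is present — its section is the full 30×26 rectangle (perimeter 112.00 mm); the cube at (11, 16) is present — its section is the full 13×15 rectangle (perimeter 56.00 mm); the cylinder at (16, 10) does not reach this height (z outside [8, 11]); the cylinder at (9.5, 2) is absent (z outside [3.5, 11]); Taking the first minus the rest: starting from the 30×26 cube, the 13×15 cube at (11, 16) partially overlaps it — only the 130.00 mm² overlap (of its 195.00 mm²) is removed, clipping the outline — boundary = 132.00 mm. So its perimeter = 132.00 mm. Layer 77 is larger (132.00 vs 120.68 mm).

layer 77 (z = 11.55 mm)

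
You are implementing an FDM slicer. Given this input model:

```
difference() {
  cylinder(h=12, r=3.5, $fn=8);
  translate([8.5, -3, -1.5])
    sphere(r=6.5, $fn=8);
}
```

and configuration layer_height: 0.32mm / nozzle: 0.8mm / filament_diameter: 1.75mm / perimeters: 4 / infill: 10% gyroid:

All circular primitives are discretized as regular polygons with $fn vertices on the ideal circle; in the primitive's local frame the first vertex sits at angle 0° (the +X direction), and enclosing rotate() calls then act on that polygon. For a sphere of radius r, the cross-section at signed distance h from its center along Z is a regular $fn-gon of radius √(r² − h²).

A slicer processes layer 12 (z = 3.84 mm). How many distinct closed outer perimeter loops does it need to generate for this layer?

At z = 3.84 mm: the r=3.5 cylinder gives a regular 8-gon of circumradius 3.5 (constant along its height); the r=6.5 sphere at (8.5, -3) slices to a regular 8-gon of circumradius 3.706 (√(r²−h²) with h=5.34 from center); Subtracting the remaining from the first: starting from the r=3.5 cylinder, the r=6.5 sphere at (8.5, -3) misses the remaining region (no effect) — 1 connected region. The result has 1 disconnected region.

1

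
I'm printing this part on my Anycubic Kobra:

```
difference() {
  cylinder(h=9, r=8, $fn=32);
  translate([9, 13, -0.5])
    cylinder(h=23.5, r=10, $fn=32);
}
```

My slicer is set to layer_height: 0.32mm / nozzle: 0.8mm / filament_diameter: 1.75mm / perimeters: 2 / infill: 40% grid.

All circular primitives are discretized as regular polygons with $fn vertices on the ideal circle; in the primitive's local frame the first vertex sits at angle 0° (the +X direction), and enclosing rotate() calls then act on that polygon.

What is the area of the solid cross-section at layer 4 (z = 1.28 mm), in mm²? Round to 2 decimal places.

187.66 mm²

At z = 1.28 mm: the r=8 cylinder gives a regular 32-gon of circumradius 8 (constant along its height) (area = (32/2)·8.000²·sin(360°/32) = 199.77 mm²); the cylinder at (9, 13): section is a regular 32-gon, circumradius r=10 (area = (32/2)·10.000²·sin(360°/32) = 312.14 mm²); After the difference (first − rest): starting from the r=8 cylinder (199.77 mm²), the r=10 cylinder at (9, 13) partially overlaps it — only the 12.11 mm² overlap (of its 312.14 mm²) is removed, clipping the outline — area = 187.66 mm². Overall, the cross-section is a single solid region. Net area = 187.66 mm².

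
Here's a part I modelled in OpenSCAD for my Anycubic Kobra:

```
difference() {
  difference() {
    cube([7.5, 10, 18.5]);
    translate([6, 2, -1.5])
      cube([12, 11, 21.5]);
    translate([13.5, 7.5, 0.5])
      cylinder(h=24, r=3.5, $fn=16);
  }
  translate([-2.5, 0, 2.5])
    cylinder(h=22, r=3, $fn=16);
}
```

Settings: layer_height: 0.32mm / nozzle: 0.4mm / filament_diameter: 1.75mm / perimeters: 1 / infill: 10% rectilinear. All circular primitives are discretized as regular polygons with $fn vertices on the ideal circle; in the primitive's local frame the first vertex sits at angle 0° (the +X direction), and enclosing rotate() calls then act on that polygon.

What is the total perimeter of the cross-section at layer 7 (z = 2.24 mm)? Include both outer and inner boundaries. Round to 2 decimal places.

At z = 2.24 mm: the cube (footprint 7.5×10) is included at this height (perimeter 35.00 mm); the 12×11 cube at (6, 2) contributes its full rectangle (perimeter 46.00 mm); the r=3.5 cylinder at (13.5, 7.5) gives a regular 16-gon of circumradius 3.5 (constant along its height) (perimeter = 2·16·3.500·sin(180°/16) = 21.85 mm); Subtracting the remaining from the first: starting from the 7.5×10 cube, the 12×11 cube at (6, 2) partially overlaps it — only the 12.00 mm² overlap (of its 132.00 mm²) is removed, clipping the outline; the r=3.5 cylinder at (13.5, 7.5) misses the remaining region (no effect) — boundary = 35.00 mm; the cylinder at (-2.5, 0) does not reach this height (z outside [2.5, 24.5]); Taking the first minus the rest: none of the subtracted shapes is present at this height, so that combined region is unchanged — boundary = 35.00 mm. Overall, the cross-section is a single solid region. Total boundary length (outer) = 35.00 mm.

35.00 mm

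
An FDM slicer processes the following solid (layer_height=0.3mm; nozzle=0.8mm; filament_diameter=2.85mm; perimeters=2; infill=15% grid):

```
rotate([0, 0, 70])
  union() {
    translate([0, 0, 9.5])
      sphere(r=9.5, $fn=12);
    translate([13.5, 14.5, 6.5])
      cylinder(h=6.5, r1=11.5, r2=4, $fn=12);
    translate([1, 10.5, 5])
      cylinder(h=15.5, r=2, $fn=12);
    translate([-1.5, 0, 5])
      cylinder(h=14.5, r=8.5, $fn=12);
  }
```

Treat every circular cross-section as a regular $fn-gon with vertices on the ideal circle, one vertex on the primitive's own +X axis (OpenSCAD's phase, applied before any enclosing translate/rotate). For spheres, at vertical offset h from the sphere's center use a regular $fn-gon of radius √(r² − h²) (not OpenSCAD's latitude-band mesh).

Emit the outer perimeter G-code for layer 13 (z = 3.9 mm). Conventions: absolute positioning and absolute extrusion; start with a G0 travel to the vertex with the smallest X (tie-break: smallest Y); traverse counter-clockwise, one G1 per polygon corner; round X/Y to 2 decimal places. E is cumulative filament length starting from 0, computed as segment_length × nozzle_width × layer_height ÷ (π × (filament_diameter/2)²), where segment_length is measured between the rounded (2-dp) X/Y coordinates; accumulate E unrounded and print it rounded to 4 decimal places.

At z = 3.9 mm: the r=9.5 sphere slices to a regular 12-gon of circumradius 7.674 (√(r²−h²) with h=5.6 from center); the cone at (13.5, 14.5) is absent (z outside [6.5, 13]); the cylinder at (1, 10.5) does not reach this height (z outside [5, 20.5]); the cylinder at (-1.5, 0) does not reach this height (z outside [5, 19.5]); Combining (union): only the r=9.5 sphere is present, so the union is just that shape — 1 connected region; (rotated 70° about Z; rotation is an isometry so areas/perimeters/island counts are preserved). The outline is a single polygon with 12 vertices. Extrusion per mm of travel: 0.8 × 0.3 / (π × 1.425²) = 0.037621. Accumulating E over each segment gives final E = 1.7932.

G0 X-7.56 Y-1.33 Z3.90
G1 X-5.88 Y-4.93 E0.1495
G1 X-2.62 Y-7.21 E0.2991
G1 X1.33 Y-7.56 E0.4483
G1 X4.93 Y-5.88 E0.5978
G1 X7.21 Y-2.62 E0.7474
G1 X7.56 Y1.33 E0.8966
G1 X5.88 Y4.93 E1.0461
G1 X2.62 Y7.21 E1.1957
G1 X-1.33 Y7.56 E1.3449
G1 X-4.93 Y5.88 E1.4944
G1 X-7.21 Y2.62 E1.6440
G1 X-7.56 Y-1.33 E1.7932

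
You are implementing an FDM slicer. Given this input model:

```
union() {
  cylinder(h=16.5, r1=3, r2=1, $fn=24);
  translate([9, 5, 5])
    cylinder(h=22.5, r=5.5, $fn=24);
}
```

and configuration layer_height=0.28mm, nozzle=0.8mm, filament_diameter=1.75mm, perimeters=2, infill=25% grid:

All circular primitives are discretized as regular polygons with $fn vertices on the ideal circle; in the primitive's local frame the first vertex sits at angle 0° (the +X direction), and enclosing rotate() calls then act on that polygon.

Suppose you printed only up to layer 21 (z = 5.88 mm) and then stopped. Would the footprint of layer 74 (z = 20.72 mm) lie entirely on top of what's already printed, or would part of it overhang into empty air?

Compare the two slices. At z = 5.88: the cone contributes a regular 24-gon of circumradius 2.287 (interpolated between r1=3 and r2=1 at t=0.356) (area = (24/2)·2.287²·sin(360°/24) = 16.25 mm²); the r=5.5 cylinder at (9, 5) contributes a regular 24-gon of circumradius 5.5 (area = (24/2)·5.500²·sin(360°/24) = 93.95 mm²); Merging all regions: the 2 present regions are separate (no shared area or edge), so areas and boundary lengths simply add and each stays a separate island — area = 110.20 mm². At z = 20.72: the cone does not reach this height (z outside [0, 16.5]); the cylinder at (9, 5): section is a regular 24-gon, circumradius r=5.5 (area = (24/2)·5.500²·sin(360°/24) = 93.95 mm²); Combining (union): only the r=5.5 cylinder at (9, 5) is present, so the union is just that shape — area = 93.95 mm². Checking containment: the cross-section at z = 20.72 is a subset of the cross-section at z = 5.88.

entirely on top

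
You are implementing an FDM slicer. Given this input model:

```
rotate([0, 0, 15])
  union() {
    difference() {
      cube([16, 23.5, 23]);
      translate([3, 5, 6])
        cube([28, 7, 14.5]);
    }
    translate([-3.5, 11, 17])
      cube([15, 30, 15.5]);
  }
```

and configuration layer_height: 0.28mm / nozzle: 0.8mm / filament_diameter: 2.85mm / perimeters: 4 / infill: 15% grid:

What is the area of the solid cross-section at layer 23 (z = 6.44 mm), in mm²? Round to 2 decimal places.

At z = 6.44 mm: the cube is present — its section is the full 16×23.5 rectangle (area 376.00 mm²); the cube at (3, 5) (footprint 28×7) is included at this height (area 196.00 mm²); After the difference (first − rest): starting from the 16×23.5 cube (376.00 mm²), the 28×7 cube at (3, 5) partially overlaps it — only the 91.00 mm² overlap (of its 196.00 mm²) is removed, clipping the outline — area = 285.00 mm²; the cube at (-3.5, 11) is absent (z outside [17, 32.5]); Taking the union: only the result so far is present, so the union is just that shape — area = 285.00 mm²; (whole slice rotated 15° about Z — lengths, areas and connectivity unchanged). Overall, the cross-section is a single solid region. Net area = 285.00 mm².

285.00 mm²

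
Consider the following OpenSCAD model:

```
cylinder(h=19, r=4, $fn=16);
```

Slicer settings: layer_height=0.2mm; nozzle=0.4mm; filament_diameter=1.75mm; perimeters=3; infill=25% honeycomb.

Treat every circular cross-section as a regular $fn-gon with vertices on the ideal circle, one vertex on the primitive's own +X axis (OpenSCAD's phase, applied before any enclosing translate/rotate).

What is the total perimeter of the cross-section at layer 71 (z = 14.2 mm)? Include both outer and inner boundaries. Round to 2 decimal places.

At z = 14.2 mm: the r=4 cylinder contributes a regular 16-gon of circumradius 4 (perimeter = 2·16·4.000·sin(180°/16) = 24.97 mm). Overall, the cross-section is a single solid region. Total boundary length (outer) = 24.97 mm.

24.97 mm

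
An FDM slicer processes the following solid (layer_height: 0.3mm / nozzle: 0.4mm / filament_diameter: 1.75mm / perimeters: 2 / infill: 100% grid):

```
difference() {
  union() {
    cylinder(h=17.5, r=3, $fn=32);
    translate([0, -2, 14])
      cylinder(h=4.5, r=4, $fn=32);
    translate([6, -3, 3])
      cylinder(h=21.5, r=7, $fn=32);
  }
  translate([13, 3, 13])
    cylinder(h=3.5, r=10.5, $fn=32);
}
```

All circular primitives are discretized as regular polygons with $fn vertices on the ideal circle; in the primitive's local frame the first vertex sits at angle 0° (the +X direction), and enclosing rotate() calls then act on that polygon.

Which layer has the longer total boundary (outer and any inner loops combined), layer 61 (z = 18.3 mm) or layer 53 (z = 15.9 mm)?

Layer 61 (z = 18.3): the cylinder does not reach this height (z outside [0, 17.5]); the r=4 cylinder at (0, -2) gives a regular 32-gon of circumradius 4 (constant along its height) (perimeter = 2·32·4.000·sin(180°/32) = 25.09 mm); the r=7 cylinder at (6, -3) contributes a regular 32-gon of circumradius 7 (perimeter = 2·32·7.000·sin(180°/32) = 43.91 mm); Combining (union): the regions partially overlap (shared area 28.91 mm²), so the edge portions inside another operand are dropped and the merged outline is re-measured after clipping — boundary = 48.69 mm; the cylinder at (13, 3) does not reach this height (z outside [13, 16.5]); After the difference (first − rest): none of the subtracted shapes is present at this height, so the result so far is unchanged — boundary = 48.69 mm. So its perimeter = 48.69 mm. Layer 53 (z = 15.9): the r=3 cylinder contributes a regular 32-gon of circumradius 3 (perimeter = 2·32·3.000·sin(180°/32) = 18.82 mm); the r=4 cylinder at (0, -2) contributes a regular 32-gon of circumradius 4 (perimeter = 2·32·4.000·sin(180°/32) = 25.09 mm); the r=7 cylinder at (6, -3) contributes a regular 32-gon of circumradius 7 (perimeter = 2·32·7.000·sin(180°/32) = 43.91 mm); Merging all regions: the regions partially overlap (shared area 53.36 mm²), so the edge portions inside another operand are dropped and the merged outline is re-measured after clipping — boundary = 49.26 mm; the r=10.5 cylinder at (13, 3) contributes a regular 32-gon of circumradius 10.5 (perimeter = 2·32·10.500·sin(180°/32) = 65.87 mm); Taking the first minus the rest: starting from the result so far, the r=10.5 cylinder at (13, 3) partially overlaps it — only the 82.31 mm² overlap (of its 344.14 mm²) is removed, clipping the outline — boundary = 44.83 mm. So its perimeter = 44.83 mm. Layer 61 is larger (48.69 vs 44.83 mm).

layer 61 (z = 18.3 mm)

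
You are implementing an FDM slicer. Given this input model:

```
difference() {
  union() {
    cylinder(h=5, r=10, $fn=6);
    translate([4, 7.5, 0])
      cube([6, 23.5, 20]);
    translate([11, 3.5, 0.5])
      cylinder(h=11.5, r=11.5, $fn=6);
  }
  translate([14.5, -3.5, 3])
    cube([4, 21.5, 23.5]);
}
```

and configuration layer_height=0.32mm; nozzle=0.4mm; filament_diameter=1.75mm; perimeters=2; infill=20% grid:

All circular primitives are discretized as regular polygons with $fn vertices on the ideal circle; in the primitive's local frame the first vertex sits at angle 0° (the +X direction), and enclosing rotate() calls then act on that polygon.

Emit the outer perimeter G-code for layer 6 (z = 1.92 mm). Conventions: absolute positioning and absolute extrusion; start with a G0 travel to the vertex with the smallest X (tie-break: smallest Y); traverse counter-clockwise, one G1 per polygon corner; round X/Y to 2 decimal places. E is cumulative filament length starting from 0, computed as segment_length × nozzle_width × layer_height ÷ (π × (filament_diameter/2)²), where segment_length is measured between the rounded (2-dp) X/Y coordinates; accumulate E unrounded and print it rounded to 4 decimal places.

At z = 1.92 mm: the r=10 cylinder contributes a regular 6-gon of circumradius 10; the 6×23.5 cube at (4, 7.5) contributes its full rectangle; the cylinder at (11, 3.5): section is a regular 6-gon, circumradius r=11.5; Combining (union): the regions partially overlap (shared area 123.14 mm²), so overlapping operands fuse into one piece — 1 connected region; the cube at (14.5, -3.5) is absent (z outside [3, 26.5]); After the difference (first − rest): none of the subtracted shapes is present at this height, so that combined region is unchanged — 1 connected region. The outline is a single polygon with 13 vertices. Extrusion per mm of travel: 0.4 × 0.32 / (π × 0.875²) = 0.053216. Accumulating E over each segment gives final E = 6.7339.

G0 X-10.00 Y0.00 Z1.92
G1 X-5.00 Y-8.66 E0.5322
G1 X5.00 Y-8.66 E1.0643
G1 X6.27 Y-6.46 E1.1995
G1 X16.75 Y-6.46 E1.7572
G1 X22.50 Y3.50 E2.3692
G1 X16.75 Y13.46 E2.9812
G1 X10.00 Y13.46 E3.3404
G1 X10.00 Y31.00 E4.2739
G1 X4.00 Y31.00 E4.5932
G1 X4.00 Y11.29 E5.6421
G1 X2.48 Y8.66 E5.8037
G1 X-5.00 Y8.66 E6.2018
G1 X-10.00 Y0.00 E6.7339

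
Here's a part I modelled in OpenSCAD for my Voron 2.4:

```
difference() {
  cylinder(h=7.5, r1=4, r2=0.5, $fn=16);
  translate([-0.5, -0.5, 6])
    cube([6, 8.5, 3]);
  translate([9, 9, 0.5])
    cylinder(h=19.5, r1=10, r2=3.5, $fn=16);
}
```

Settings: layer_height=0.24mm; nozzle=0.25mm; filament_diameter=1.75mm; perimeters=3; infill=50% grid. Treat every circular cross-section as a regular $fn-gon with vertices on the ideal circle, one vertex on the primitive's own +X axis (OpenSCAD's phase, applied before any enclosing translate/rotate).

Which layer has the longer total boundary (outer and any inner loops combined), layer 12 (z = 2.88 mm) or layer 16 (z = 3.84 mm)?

layer 12 (z = 2.88 mm)

Layer 12 (z = 2.88): the cone contributes a regular 16-gon of circumradius 2.656 (interpolated between r1=4 and r2=0.5 at t=0.384) (perimeter = 2·16·2.656·sin(180°/16) = 16.58 mm); the cube at (-0.5, -0.5) does not reach this height (z outside [6, 9]); the cone at (9, 9) contributes a regular 16-gon of circumradius 9.207 (interpolated between r1=10 and r2=3.5 at t=0.122) (perimeter = 2·16·9.207·sin(180°/16) = 57.48 mm); After the difference (first − rest): starting from the cone, the cone at (9, 9) misses the remaining region (no effect) — boundary = 16.58 mm. So its perimeter = 16.58 mm. Layer 16 (z = 3.84): the cone contributes a regular 16-gon of circumradius 2.208 (interpolated between r1=4 and r2=0.5 at t=0.512) (perimeter = 2·16·2.208·sin(180°/16) = 13.78 mm); the cube at (-0.5, -0.5) is not intersected at this z (z outside [6, 9]); the cone at (9, 9): at t=0.171 of its height the radius interpolates to r₁+(r₂−r₁)t = 8.887, giving a regular 16-gon of that circumradius (perimeter = 2·16·8.887·sin(180°/16) = 55.48 mm); Subtracting the remaining from the first: starting from the cone, the cone at (9, 9) misses the remaining region (no effect) — boundary = 13.78 mm. So its perimeter = 13.78 mm. Layer 12 is larger (16.58 vs 13.78 mm).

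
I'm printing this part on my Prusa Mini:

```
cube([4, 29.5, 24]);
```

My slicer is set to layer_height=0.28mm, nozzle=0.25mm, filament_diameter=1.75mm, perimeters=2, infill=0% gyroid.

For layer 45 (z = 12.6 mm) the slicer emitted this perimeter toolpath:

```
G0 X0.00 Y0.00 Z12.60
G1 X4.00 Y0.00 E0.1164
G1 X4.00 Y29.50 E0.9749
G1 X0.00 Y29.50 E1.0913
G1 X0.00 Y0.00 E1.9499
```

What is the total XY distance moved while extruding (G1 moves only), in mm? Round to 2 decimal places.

Sum the Euclidean lengths of each G1 segment: total = 67.00 mm.

67.00 mm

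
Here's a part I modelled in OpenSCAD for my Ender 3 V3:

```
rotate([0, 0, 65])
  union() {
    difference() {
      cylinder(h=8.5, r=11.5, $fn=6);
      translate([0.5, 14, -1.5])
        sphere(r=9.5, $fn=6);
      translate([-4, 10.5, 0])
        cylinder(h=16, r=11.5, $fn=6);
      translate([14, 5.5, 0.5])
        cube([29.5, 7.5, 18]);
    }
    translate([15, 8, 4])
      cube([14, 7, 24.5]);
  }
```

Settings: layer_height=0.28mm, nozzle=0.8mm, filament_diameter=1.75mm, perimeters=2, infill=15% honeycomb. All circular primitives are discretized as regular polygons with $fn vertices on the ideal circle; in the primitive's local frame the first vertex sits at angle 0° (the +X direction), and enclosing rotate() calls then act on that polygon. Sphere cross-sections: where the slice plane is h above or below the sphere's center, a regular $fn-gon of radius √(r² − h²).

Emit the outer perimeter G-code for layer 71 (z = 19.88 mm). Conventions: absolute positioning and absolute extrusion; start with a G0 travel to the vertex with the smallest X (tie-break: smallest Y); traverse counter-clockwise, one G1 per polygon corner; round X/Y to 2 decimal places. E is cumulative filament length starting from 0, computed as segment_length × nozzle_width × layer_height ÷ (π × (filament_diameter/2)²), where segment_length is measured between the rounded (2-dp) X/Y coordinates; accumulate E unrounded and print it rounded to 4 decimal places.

G0 X-7.26 Y19.93 Z19.88
G1 X-0.91 Y16.98 E0.6521
G1 X5.01 Y29.66 E1.9553
G1 X-1.34 Y32.62 E2.6078
G1 X-7.26 Y19.93 E3.9118

At z = 19.88 mm: the cylinder does not reach this height (z outside [0, 8.5]); the sphere at (0.5, 14) is not intersected at this z (|z−center|=21.380 > r=9.5); the cylinder at (-4, 10.5) does not reach this height (z outside [0, 16]); the cube at (14, 5.5) is absent (z outside [0.5, 18.5]); Subtracting the remaining from the first: the first operand is absent here, so nothing remains; the cube at (15, 8) is present — its section is the full 14×7 rectangle; Combining (union): only the 14×7 cube at (15, 8) is present, so the union is just that shape — 1 connected region; (whole slice rotated 65° about Z — lengths, areas and connectivity unchanged). The outline is a single polygon with 4 vertices. Extrusion per mm of travel: 0.8 × 0.28 / (π × 0.875²) = 0.093128. Accumulating E over each segment gives final E = 3.9118.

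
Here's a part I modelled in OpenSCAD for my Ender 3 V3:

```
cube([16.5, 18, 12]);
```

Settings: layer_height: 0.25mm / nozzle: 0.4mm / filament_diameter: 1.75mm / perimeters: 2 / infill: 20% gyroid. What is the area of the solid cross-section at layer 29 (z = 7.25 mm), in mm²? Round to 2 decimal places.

297.00 mm²

At z = 7.25 mm: the 16.5×18 cube contributes its full rectangle (area 297.00 mm²). Overall, the cross-section is a single solid region. Net area = 297.00 mm².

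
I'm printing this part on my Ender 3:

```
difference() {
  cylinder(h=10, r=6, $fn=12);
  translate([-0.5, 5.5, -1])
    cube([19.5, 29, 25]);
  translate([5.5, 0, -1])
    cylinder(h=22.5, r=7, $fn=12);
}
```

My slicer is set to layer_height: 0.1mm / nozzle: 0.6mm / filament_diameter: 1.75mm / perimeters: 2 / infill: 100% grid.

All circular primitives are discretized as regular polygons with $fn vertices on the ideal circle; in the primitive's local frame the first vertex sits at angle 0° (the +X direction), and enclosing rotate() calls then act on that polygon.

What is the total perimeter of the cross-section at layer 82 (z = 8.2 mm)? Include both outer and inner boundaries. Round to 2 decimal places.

At z = 8.2 mm: the r=6 cylinder contributes a regular 12-gon of circumradius 6 (perimeter = 2·12·6.000·sin(180°/12) = 37.27 mm); the cube at (-0.5, 5.5) (footprint 19.5×29) is included at this height (perimeter 97.00 mm); the r=7 cylinder at (5.5, 0) gives a regular 12-gon of circumradius 7 (constant along its height) (perimeter = 2·12·7.000·sin(180°/12) = 43.48 mm); After the difference (first − rest): starting from the r=6 cylinder, the 19.5×29 cube at (-0.5, 5.5) partially overlaps it — only the 0.68 mm² overlap (of its 565.50 mm²) is removed, clipping the outline; the r=7 cylinder at (5.5, 0) partially overlaps it — only the 58.55 mm² overlap (of its 147.00 mm²) is removed, clipping the outline — boundary = 35.04 mm. Overall, the cross-section is a single solid region. Total boundary length (outer) = 35.04 mm.

35.04 mm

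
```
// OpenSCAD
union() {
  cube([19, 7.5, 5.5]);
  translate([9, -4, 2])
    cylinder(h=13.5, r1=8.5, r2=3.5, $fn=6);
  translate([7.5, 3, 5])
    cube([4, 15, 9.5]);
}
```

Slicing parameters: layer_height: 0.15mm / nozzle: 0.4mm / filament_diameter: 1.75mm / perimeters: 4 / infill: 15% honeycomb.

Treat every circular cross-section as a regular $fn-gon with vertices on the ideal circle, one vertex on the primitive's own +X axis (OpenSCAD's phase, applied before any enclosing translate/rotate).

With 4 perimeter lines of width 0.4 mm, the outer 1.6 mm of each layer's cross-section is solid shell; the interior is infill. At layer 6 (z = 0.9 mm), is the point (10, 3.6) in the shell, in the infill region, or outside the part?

infill

At z = 0.9 mm: the cube is present — its section is the full 19×7.5 rectangle; the cone at (9, -4) is not intersected at this z (z outside [2, 15.5]); the cube at (7.5, 3) is not intersected at this z (z outside [5, 14.5]); Combining (union): only the 19×7.5 cube is present, so the union is just that shape — 1 connected region. Overall, the cross-section is a single solid region. The nearest boundary edge runs (0.00, 0.00)→(19.00, 0.00); distance from the point to it = 3.60 mm. The point is inside the cross-section and 3.60 mm from the nearest boundary — more than the 1.6 mm shell width (4 × 0.4), so it's in the infill interior.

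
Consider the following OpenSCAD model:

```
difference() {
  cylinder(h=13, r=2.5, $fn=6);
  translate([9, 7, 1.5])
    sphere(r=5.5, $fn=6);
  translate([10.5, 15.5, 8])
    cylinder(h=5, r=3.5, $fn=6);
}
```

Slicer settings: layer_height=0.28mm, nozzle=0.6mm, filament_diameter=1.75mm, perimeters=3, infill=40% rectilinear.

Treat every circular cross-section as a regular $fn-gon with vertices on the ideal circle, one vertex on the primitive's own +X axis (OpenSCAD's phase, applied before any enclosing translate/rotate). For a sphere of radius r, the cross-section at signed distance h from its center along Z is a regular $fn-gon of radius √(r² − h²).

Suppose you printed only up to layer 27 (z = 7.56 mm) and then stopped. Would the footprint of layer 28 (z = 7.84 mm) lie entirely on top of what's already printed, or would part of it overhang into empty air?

entirely on top

Compare the two slices. At z = 7.56: the r=2.5 cylinder gives a regular 6-gon of circumradius 2.5 (constant along its height) (area = (6/2)·2.500²·sin(360°/6) = 16.24 mm²); the sphere at (9, 7) is absent (|z−center|=6.060 > r=5.5); the cylinder at (10.5, 15.5) is absent (z outside [8, 13]); After the difference (first − rest): none of the subtracted shapes is present at this height, so the r=2.5 cylinder is unchanged — area = 16.24 mm². At z = 7.84: the r=2.5 cylinder gives a regular 6-gon of circumradius 2.5 (constant along its height) (area = (6/2)·2.500²·sin(360°/6) = 16.24 mm²); the sphere at (9, 7) is not intersected at this z (|z−center|=6.340 > r=5.5); the cylinder at (10.5, 15.5) is not intersected at this z (z outside [8, 13]); Taking the first minus the rest: none of the subtracted shapes is present at this height, so the r=2.5 cylinder is unchanged — area = 16.24 mm². Checking containment: the cross-section at z = 7.84 is a subset of the cross-section at z = 7.56.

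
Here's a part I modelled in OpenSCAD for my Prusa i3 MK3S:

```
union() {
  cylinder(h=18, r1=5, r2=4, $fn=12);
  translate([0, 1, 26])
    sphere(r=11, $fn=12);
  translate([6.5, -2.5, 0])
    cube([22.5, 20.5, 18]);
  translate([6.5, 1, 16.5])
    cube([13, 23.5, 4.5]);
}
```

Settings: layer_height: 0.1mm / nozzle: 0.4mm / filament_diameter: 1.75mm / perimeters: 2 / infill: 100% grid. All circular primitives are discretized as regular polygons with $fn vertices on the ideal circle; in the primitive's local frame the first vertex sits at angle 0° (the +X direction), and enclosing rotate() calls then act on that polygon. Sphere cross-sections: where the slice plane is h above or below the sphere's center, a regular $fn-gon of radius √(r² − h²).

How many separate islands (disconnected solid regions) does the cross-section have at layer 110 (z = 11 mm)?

2

At z = 11 mm: the cone contributes a regular 12-gon of circumradius 4.389 (interpolated between r1=5 and r2=4 at t=0.611); the sphere at (0, 1) is not intersected at this z (|z−center|=15.000 > r=11); the cube at (6.5, -2.5) (footprint 22.5×20.5) is included at this height; the cube at (6.5, 1) is not intersected at this z (z outside [16.5, 21]); Taking the union: the 2 present regions are separate (no shared area or edge), so areas and boundary lengths simply add and each stays a separate island — 2 connected regions. Overall, the cross-section has 2 separate islands. Island count = 2.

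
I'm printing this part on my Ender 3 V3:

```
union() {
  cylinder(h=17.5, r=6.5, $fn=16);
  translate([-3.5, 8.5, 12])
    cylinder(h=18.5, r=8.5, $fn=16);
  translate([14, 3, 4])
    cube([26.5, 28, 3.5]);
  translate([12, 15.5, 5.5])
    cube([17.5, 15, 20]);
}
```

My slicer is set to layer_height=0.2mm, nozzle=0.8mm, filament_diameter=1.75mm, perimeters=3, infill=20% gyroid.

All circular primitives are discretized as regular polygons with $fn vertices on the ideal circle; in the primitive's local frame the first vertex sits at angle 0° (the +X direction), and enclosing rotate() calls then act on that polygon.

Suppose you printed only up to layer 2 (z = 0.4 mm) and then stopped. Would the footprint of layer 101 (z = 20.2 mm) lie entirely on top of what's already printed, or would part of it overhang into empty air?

Compare the two slices. At z = 0.4: the r=6.5 cylinder contributes a regular 16-gon of circumradius 6.5 (area = (16/2)·6.500²·sin(360°/16) = 129.35 mm²); the cylinder at (-3.5, 8.5) is not intersected at this z (z outside [12, 30.5]); the cube at (14, 3) does not reach this height (z outside [4, 7.5]); the cube at (12, 15.5) is absent (z outside [5.5, 25.5]); Merging all regions: only the r=6.5 cylinder is present, so the union is just that shape — area = 129.35 mm². At z = 20.2: the cylinder does not reach this height (z outside [0, 17.5]); the cylinder at (-3.5, 8.5): section is a regular 16-gon, circumradius r=8.5 (area = (16/2)·8.500²·sin(360°/16) = 221.19 mm²); the cube at (14, 3) is not intersected at this z (z outside [4, 7.5]); the cube at (12, 15.5) (footprint 17.5×15) is included at this height (area 262.50 mm²); Merging all regions: the 2 present regions are separate (no shared area or edge), so areas and boundary lengths simply add and each stays a separate island — area = 483.69 mm². Checking containment: at z = 20.2 the cross-section extends beyond the z = 0.4 cross-section by about 439.07 mm².

part overhangs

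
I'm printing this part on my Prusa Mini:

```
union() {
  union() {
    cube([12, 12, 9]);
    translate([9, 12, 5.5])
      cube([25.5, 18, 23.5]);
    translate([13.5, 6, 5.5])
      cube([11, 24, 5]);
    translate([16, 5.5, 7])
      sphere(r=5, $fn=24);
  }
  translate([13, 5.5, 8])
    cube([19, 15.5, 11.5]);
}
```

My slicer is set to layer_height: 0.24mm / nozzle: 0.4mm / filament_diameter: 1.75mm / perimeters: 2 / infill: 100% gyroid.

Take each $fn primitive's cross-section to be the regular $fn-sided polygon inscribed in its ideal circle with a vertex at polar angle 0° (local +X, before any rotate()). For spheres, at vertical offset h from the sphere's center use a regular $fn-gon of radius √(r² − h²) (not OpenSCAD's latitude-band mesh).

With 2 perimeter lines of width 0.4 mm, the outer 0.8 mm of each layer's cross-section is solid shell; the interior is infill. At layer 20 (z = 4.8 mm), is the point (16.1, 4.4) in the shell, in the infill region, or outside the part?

At z = 4.8 mm: the cube is present — its section is the full 12×12 rectangle; the cube at (9, 12) is not intersected at this z (z outside [5.5, 29]); the cube at (13.5, 6) is not intersected at this z (z outside [5.5, 10.5]); the sphere at (16, 5.5): section is a regular 24-gon, circumradius = √(r²−h²) = √(5²−2.2²) = 4.490; Merging all regions: the regions partially overlap (shared area 1.24 mm²), so overlapping operands fuse into one piece — 1 connected region; the cube at (13, 5.5) is not intersected at this z (z outside [8, 19.5]); Combining (union): only that combined region is present, so the union is just that shape — 1 connected region. Overall, the cross-section is a single solid region. The nearest boundary edge runs (17.16, 1.16)→(16.00, 1.01); distance from the point to it = 3.35 mm. The point is inside the cross-section and 3.35 mm from the nearest boundary — more than the 0.8 mm shell width (2 × 0.4), so it's in the infill interior.

infill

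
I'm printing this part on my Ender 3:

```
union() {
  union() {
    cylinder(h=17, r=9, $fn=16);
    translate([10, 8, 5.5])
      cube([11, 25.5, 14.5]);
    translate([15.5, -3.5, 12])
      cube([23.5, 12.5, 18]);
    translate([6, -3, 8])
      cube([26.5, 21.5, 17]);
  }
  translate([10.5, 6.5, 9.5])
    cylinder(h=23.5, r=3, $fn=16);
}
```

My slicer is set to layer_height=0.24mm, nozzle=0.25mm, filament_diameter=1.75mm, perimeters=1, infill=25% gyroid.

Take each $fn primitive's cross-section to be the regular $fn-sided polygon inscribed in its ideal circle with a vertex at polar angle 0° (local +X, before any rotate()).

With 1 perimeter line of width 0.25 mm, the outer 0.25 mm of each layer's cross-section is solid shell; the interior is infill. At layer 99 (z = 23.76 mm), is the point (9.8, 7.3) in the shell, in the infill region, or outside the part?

infill

At z = 23.76 mm: the cylinder is not intersected at this z (z outside [0, 17]); the cube at (10, 8) is absent (z outside [5.5, 20]); the cube at (15.5, -3.5) (footprint 23.5×12.5) is included at this height; the cube at (6, -3) is present — its section is the full 26.5×21.5 rectangle; Combining (union): the regions partially overlap (shared area 204.00 mm²), so overlapping operands fuse into one piece — 1 connected region; the r=3 cylinder at (10.5, 6.5) gives a regular 16-gon of circumradius 3 (constant along its height); Combining (union): the r=3 cylinder at (10.5, 6.5) lies entirely inside the result so far, so the union is just the result so far — 1 connected region. Overall, the cross-section is a single solid region. The nearest boundary edge runs (6.00, -3.00)→(6.00, 18.50); distance from the point to it = 3.80 mm. The point is inside the cross-section and 3.80 mm from the nearest boundary — more than the 0.25 mm shell width (1 × 0.25), so it's in the infill interior.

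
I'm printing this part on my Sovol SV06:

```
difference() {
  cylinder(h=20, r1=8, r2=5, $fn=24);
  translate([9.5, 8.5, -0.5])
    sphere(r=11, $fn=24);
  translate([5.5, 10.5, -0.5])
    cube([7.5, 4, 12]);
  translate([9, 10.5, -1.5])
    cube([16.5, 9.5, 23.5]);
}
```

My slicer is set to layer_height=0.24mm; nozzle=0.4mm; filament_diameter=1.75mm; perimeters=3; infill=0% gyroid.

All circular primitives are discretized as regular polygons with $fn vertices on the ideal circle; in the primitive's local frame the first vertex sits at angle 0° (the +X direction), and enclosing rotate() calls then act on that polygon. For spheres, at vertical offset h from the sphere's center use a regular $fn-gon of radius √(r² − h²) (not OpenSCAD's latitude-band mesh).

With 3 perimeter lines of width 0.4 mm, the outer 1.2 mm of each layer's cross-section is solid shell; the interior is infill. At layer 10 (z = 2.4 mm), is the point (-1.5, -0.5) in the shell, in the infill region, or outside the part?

At z = 2.4 mm: the cone: at t=0.120 of its height the radius interpolates to r₁+(r₂−r₁)t = 7.640, giving a regular 24-gon of that circumradius; the sphere at (9.5, 8.5): section is a regular 24-gon, circumradius = √(r²−h²) = √(11²−2.9²) = 10.611; the cube at (5.5, 10.5) is present — its section is the full 7.5×4 rectangle; the cube at (9, 10.5) is present — its section is the full 16.5×9.5 rectangle; Taking the first minus the rest: starting from the cone, the r=11 sphere at (9.5, 8.5) partially overlaps it — only the 47.10 mm² overlap (of its 349.69 mm²) is removed, clipping the outline; the 7.5×4 cube at (5.5, 10.5) misses the remaining region (no effect); the 16.5×9.5 cube at (9, 10.5) misses the remaining region (no effect) — 1 connected region. Overall, the cross-section is a single solid region. The nearest boundary edge runs (0.31, 3.19)→(2.00, 1.00); distance from the point to it = 3.69 mm. The point is inside the cross-section and 3.69 mm from the nearest boundary — more than the 1.2 mm shell width (3 × 0.4), so it's in the infill interior.

infill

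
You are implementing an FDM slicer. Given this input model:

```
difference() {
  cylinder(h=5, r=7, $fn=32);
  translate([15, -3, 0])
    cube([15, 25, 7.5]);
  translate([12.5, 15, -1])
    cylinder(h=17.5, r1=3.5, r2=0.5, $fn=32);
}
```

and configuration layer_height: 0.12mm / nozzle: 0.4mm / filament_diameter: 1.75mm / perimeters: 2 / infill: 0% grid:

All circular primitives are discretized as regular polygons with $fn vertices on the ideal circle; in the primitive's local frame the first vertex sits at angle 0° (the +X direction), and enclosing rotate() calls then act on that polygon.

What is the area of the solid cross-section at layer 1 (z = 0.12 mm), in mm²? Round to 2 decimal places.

At z = 0.12 mm: the cylinder: section is a regular 32-gon, circumradius r=7 (area = (32/2)·7.000²·sin(360°/32) = 152.95 mm²); the cube at (15, -3) is present — its section is the full 15×25 rectangle (area 375.00 mm²); the cone at (12.5, 15) contributes a regular 32-gon of circumradius 3.308 (interpolated between r1=3.5 and r2=0.5 at t=0.064) (area = (32/2)·3.308²·sin(360°/32) = 34.16 mm²); After the difference (first − rest): starting from the r=7 cylinder (152.95 mm²), the 15×25 cube at (15, -3) misses the remaining region (no effect); the cone at (12.5, 15) misses the remaining region (no effect) — area = 152.95 mm². Overall, the cross-section is a single solid region. Net area = 152.95 mm².

152.95 mm²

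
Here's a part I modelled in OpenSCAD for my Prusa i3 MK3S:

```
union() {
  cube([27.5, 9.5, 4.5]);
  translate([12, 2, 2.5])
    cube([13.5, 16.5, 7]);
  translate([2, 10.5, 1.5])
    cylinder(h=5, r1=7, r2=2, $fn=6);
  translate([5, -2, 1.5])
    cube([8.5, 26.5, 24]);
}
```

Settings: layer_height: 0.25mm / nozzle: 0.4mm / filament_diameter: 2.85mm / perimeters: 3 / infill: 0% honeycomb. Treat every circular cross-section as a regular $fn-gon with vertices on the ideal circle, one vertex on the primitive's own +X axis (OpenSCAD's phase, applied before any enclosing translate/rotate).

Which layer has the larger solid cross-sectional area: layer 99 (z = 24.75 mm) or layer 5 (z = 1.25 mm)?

layer 5 (z = 1.25 mm)

Layer 99 (z = 24.75): the cube is not intersected at this z (z outside [0, 4.5]); the cube at (12, 2) is not intersected at this z (z outside [2.5, 9.5]); the cone at (2, 10.5) is absent (z outside [1.5, 6.5]); the cube at (5, -2) (footprint 8.5×26.5) is included at this height (area 225.25 mm²); Taking the union: only the 8.5×26.5 cube at (5, -2) is present, so the union is just that shape — area = 225.25 mm². So its area = 225.25 mm². Layer 5 (z = 1.25): the 27.5×9.5 cube contributes its full rectangle (area 261.25 mm²); the cube at (12, 2) does not reach this height (z outside [2.5, 9.5]); the cone at (2, 10.5) is absent (z outside [1.5, 6.5]); the cube at (5, -2) does not reach this height (z outside [1.5, 25.5]); Combining (union): only the 27.5×9.5 cube is present, so the union is just that shape — area = 261.25 mm². So its area = 261.25 mm². Layer 5 is larger (261.25 vs 225.25 mm²).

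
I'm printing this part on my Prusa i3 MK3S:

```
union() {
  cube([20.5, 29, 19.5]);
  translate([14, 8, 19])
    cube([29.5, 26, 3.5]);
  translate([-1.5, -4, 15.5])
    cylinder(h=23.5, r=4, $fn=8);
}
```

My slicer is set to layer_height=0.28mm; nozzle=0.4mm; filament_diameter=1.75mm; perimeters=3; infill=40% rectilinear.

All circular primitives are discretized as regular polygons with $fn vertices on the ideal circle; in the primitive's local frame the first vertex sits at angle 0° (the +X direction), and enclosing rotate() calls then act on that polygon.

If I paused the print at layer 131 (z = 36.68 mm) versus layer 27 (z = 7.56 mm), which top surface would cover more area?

Layer 131 (z = 36.68): the cube is absent (z outside [0, 19.5]); the cube at (14, 8) is not intersected at this z (z outside [19, 22.5]); the cylinder at (-1.5, -4): section is a regular 8-gon, circumradius r=4 (area = (8/2)·4.000²·sin(360°/8) = 45.25 mm²); Taking the union: only the r=4 cylinder at (-1.5, -4) is present, so the union is just that shape — area = 45.25 mm². So its area = 45.25 mm². Layer 27 (z = 7.56): the cube (footprint 20.5×29) is included at this height (area 594.50 mm²); the cube at (14, 8) does not reach this height (z outside [19, 22.5]); the cylinder at (-1.5, -4) does not reach this height (z outside [15.5, 39]); Merging all regions: only the 20.5×29 cube is present, so the union is just that shape — area = 594.50 mm². So its area = 594.50 mm². Layer 27 is larger (594.50 vs 45.25 mm²).

layer 27 (z = 7.56 mm)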